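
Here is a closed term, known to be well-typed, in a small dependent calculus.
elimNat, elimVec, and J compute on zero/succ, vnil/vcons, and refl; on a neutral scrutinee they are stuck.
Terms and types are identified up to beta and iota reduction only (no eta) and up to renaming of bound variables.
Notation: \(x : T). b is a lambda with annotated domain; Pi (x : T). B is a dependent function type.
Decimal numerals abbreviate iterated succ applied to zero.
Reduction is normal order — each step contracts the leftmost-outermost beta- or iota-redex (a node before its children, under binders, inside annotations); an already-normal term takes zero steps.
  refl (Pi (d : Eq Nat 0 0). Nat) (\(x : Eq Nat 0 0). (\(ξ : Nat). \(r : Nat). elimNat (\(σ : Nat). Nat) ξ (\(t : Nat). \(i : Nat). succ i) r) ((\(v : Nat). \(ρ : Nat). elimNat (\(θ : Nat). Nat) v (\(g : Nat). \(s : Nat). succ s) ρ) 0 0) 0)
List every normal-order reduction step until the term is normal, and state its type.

reduction (normal order):
  refl (Pi (d : Eq Nat 0 0). Nat) (\(x : Eq Nat 0 0). (\(ξ : Nat). \(r : Nat). elimNat (\(σ : Nat). Nat) ξ (\(t : Nat). \(i : Nat). succ i) r) ((\(v : Nat). \(ρ : Nat). elimNat (\(θ : Nat). Nat) v (\(g : Nat). \(s : Nat). succ s) ρ) 0 0) 0)
  ~> refl (Pi (d : Eq Nat 0 0). Nat) (\(x : Eq Nat 0 0). (\(ξ : Nat). elimNat (\(r : Nat). Nat) ((\(σ : Nat). \(t : Nat). elimNat (\(i : Nat). Nat) σ (\(v : Nat). \(ρ : Nat). succ ρ) t) 0 0) (\(θ : Nat). \(g : Nat). succ g) ξ) 0)
  ~> refl (Pi (d : Eq Nat 0 0). Nat) (\(x : Eq Nat 0 0). elimNat (\(ξ : Nat). Nat) ((\(r : Nat). \(σ : Nat). elimNat (\(t : Nat). Nat) r (\(i : Nat). \(v : Nat). succ v) σ) 0 0) (\(ρ : Nat). \(θ : Nat). succ θ) 0)
  ~> refl (Pi (d : Eq Nat 0 0). Nat) (\(x : Eq Nat 0 0). (\(ξ : Nat). \(r : Nat). elimNat (\(σ : Nat). Nat) ξ (\(t : Nat). \(i : Nat). succ i) r) 0 0)
  ~> refl (Pi (d : Eq Nat 0 0). Nat) (\(x : Eq Nat 0 0). (\(ξ : Nat). elimNat (\(r : Nat). Nat) 0 (\(σ : Nat). \(t : Nat). succ t) ξ) 0)
  ~> refl (Pi (d : Eq Nat 0 0). Nat) (\(x : Eq Nat 0 0). elimNat (\(ξ : Nat). Nat) 0 (\(r : Nat). \(σ : Nat). succ σ) 0)
  ~> refl (Pi (d : Eq Nat 0 0). Nat) (\(x : Eq Nat 0 0). 0)
the term's type:
  Eq (Pi (d : Eq Nat 0 0). Nat) (\(x : Eq Nat 0 0). 0) (\(ξ : Eq Nat 0 0). 0)


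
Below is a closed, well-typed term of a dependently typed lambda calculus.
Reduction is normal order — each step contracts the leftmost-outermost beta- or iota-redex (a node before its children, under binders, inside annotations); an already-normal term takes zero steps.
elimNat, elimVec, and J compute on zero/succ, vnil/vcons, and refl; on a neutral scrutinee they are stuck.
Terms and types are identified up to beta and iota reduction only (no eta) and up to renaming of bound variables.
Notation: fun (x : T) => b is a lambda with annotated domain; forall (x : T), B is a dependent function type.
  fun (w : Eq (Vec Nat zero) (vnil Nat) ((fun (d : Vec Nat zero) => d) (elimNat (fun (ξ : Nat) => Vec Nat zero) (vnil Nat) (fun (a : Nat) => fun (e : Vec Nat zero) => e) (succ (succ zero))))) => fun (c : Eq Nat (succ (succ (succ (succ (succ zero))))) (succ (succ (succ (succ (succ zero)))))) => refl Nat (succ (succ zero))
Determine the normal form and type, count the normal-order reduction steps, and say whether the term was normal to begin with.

normal form:
  fun (w : Eq (Vec Nat zero) (vnil Nat) (vnil Nat)) => fun (d : Eq Nat (succ (succ (succ (succ (succ zero))))) (succ (succ (succ (succ (succ zero)))))) => refl Nat (succ (succ zero))
type:
  forall (w : Eq (Vec Nat zero) (vnil Nat) (vnil Nat)), forall (d : Eq Nat (succ (succ (succ (succ (succ zero))))) (succ (succ (succ (succ (succ zero)))))), Eq Nat (succ (succ zero)) (succ (succ zero))
reduction steps (normal order): 8
started in normal form: no
first redex: a beta-redex


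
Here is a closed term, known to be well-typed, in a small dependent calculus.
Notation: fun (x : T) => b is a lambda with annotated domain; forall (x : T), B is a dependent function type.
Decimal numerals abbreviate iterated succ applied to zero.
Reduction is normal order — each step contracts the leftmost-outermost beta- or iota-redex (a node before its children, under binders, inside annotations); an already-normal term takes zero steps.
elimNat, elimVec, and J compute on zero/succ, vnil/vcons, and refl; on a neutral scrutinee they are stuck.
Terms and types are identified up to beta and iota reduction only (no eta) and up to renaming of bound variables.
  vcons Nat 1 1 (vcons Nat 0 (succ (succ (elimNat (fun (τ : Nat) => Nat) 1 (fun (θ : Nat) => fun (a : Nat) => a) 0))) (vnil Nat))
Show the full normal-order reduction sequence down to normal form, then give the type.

reduction (normal order):
  vcons Nat 1 1 (vcons Nat 0 (succ (succ (elimNat (fun (τ : Nat) => Nat) 1 (fun (θ : Nat) => fun (a : Nat) => a) 0))) (vnil Nat))
  ~> vcons Nat 1 1 (vcons Nat 0 3 (vnil Nat))
type:
  Vec Nat 2


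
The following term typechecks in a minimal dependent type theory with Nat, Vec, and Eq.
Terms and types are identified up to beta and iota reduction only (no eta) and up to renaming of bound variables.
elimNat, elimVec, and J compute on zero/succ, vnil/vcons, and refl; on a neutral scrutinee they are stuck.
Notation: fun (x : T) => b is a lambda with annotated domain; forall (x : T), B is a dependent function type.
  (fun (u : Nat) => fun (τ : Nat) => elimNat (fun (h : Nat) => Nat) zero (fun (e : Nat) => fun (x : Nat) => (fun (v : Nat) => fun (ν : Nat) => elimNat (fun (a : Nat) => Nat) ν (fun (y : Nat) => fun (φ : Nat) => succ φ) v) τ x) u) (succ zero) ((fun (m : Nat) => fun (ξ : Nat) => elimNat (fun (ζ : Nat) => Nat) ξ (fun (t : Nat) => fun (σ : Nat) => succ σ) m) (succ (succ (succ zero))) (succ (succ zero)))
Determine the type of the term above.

the term's type:
  Nat


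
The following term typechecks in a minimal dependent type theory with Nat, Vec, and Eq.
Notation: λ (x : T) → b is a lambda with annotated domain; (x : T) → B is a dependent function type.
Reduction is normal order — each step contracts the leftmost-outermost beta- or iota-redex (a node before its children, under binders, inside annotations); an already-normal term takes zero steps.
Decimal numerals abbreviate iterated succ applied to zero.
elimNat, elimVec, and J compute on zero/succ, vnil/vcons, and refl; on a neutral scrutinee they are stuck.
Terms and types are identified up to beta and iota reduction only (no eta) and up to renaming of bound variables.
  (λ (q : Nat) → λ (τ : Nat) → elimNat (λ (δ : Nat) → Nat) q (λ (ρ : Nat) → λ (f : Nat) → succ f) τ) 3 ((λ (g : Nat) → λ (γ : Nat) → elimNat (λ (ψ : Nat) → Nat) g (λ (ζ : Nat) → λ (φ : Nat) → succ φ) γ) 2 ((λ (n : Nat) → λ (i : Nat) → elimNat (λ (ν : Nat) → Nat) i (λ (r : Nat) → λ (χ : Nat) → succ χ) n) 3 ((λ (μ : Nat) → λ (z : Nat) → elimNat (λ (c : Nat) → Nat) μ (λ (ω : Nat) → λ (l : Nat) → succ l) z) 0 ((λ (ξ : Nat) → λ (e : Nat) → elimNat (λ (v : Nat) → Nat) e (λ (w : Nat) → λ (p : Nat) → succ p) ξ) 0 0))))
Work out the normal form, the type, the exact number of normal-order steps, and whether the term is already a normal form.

normal form:
  8
the term's type:
  Nat
normal-order step count: 48
already normal: no
first redex: a beta-redex


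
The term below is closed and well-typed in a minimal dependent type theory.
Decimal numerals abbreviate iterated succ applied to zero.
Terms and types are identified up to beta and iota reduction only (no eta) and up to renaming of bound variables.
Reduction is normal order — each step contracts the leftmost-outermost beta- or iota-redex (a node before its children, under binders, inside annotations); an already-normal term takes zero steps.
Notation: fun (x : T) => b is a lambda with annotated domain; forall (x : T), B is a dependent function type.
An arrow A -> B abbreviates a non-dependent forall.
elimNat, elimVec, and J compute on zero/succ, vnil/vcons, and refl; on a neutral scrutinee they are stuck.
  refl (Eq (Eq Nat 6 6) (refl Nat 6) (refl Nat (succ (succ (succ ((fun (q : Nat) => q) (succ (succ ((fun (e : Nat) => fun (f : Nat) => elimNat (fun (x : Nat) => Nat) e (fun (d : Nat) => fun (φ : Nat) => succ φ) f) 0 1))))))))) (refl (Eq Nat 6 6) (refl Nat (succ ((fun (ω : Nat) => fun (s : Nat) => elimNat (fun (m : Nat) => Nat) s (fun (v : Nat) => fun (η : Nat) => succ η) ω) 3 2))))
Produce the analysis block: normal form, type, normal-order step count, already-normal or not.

resulting normal form:
  refl (Eq (Eq Nat 6 6) (refl Nat 6) (refl Nat 6)) (refl (Eq Nat 6 6) (refl Nat 6))
the term's type:
  Eq (Eq (Eq Nat 6 6) (refl Nat 6) (refl Nat 6)) (refl (Eq Nat 6 6) (refl Nat 6)) (refl (Eq Nat 6 6) (refl Nat 6))
steps to reach normal form (normal order): 19
term was already normal: no
first redex: a beta-redex


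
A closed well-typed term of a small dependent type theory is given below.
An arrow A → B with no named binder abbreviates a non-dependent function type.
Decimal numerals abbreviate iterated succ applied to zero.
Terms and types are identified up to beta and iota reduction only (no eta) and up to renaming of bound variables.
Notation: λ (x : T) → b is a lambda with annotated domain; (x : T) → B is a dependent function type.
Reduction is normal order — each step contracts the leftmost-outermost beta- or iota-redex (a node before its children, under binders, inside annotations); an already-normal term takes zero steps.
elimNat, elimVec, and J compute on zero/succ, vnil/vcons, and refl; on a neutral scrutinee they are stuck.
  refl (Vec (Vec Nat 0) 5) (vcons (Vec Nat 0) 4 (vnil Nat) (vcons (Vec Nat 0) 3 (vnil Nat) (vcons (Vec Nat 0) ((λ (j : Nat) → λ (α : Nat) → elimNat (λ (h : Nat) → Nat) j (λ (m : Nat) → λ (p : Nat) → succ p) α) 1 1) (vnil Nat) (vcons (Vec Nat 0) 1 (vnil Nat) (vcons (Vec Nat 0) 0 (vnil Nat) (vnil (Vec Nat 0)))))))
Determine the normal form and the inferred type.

resulting normal form:
  refl (Vec (Vec Nat 0) 5) (vcons (Vec Nat 0) 4 (vnil Nat) (vcons (Vec Nat 0) 3 (vnil Nat) (vcons (Vec Nat 0) 2 (vnil Nat) (vcons (Vec Nat 0) 1 (vnil Nat) (vcons (Vec Nat 0) 0 (vnil Nat) (vnil (Vec Nat 0)))))))
inferred type:
  Eq (Vec (Vec Nat 0) 5) (vcons (Vec Nat 0) 4 (vnil Nat) (vcons (Vec Nat 0) 3 (vnil Nat) (vcons (Vec Nat 0) 2 (vnil Nat) (vcons (Vec Nat 0) 1 (vnil Nat) (vcons (Vec Nat 0) 0 (vnil Nat) (vnil (Vec Nat 0))))))) (vcons (Vec Nat 0) 4 (vnil Nat) (vcons (Vec Nat 0) 3 (vnil Nat) (vcons (Vec Nat 0) 2 (vnil Nat) (vcons (Vec Nat 0) 1 (vnil Nat) (vcons (Vec Nat 0) 0 (vnil Nat) (vnil (Vec Nat 0)))))))


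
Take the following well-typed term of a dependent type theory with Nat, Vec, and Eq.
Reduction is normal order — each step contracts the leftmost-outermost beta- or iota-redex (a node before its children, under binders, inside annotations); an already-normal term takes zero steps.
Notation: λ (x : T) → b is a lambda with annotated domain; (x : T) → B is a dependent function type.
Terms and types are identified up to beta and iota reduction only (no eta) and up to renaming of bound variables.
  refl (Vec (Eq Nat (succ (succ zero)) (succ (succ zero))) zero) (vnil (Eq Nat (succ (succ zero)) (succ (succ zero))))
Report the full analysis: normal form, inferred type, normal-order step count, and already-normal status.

normal form:
  refl (Vec (Eq Nat (succ (succ zero)) (succ (succ zero))) zero) (vnil (Eq Nat (succ (succ zero)) (succ (succ zero))))
type:
  Eq (Vec (Eq Nat (succ (succ zero)) (succ (succ zero))) zero) (vnil (Eq Nat (succ (succ zero)) (succ (succ zero)))) (vnil (Eq Nat (succ (succ zero)) (succ (succ zero))))
reduction steps (normal order): 0
term was already normal: yes


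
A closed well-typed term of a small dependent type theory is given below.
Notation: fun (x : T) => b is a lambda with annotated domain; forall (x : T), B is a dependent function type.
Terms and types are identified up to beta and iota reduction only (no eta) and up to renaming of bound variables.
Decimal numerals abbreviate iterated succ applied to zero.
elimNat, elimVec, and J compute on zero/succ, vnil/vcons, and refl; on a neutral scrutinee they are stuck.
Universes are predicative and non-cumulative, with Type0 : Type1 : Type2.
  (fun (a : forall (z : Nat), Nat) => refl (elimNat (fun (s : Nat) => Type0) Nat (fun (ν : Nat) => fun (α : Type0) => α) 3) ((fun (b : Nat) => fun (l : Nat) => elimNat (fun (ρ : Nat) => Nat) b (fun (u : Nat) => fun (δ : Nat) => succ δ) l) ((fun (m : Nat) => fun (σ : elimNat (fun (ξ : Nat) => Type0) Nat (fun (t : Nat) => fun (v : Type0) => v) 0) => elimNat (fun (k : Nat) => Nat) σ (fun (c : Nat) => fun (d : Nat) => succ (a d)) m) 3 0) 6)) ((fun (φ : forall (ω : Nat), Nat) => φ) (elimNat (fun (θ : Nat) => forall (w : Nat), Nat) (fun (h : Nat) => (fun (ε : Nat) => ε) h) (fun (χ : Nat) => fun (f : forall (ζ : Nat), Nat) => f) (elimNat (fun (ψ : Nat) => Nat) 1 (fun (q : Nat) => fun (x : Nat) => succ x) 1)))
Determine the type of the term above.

type:
  Eq Nat 9 9


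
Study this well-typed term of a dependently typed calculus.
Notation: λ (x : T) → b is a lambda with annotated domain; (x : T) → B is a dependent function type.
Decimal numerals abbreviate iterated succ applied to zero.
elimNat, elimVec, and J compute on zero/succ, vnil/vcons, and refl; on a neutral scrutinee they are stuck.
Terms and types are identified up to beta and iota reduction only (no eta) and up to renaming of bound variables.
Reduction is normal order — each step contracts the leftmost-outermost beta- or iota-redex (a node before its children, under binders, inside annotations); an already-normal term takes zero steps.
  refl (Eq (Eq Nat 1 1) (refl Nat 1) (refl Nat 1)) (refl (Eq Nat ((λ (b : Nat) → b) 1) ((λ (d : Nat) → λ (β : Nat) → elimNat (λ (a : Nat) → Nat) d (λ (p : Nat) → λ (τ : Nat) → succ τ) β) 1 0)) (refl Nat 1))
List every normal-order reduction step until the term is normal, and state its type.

normal-order reduction sequence:
  refl (Eq (Eq Nat 1 1) (refl Nat 1) (refl Nat 1)) (refl (Eq Nat ((λ (b : Nat) → b) 1) ((λ (d : Nat) → λ (β : Nat) → elimNat (λ (a : Nat) → Nat) d (λ (p : Nat) → λ (τ : Nat) → succ τ) β) 1 0)) (refl Nat 1))
  ~> refl (Eq (Eq Nat 1 1) (refl Nat 1) (refl Nat 1)) (refl (Eq Nat 1 ((λ (b : Nat) → λ (d : Nat) → elimNat (λ (β : Nat) → Nat) b (λ (a : Nat) → λ (p : Nat) → succ p) d) 1 0)) (refl Nat 1))
  ~> refl (Eq (Eq Nat 1 1) (refl Nat 1) (refl Nat 1)) (refl (Eq Nat 1 ((λ (b : Nat) → elimNat (λ (d : Nat) → Nat) 1 (λ (β : Nat) → λ (a : Nat) → succ a) b) 0)) (refl Nat 1))
  ~> refl (Eq (Eq Nat 1 1) (refl Nat 1) (refl Nat 1)) (refl (Eq Nat 1 (elimNat (λ (b : Nat) → Nat) 1 (λ (d : Nat) → λ (β : Nat) → succ β) 0)) (refl Nat 1))
  ~> refl (Eq (Eq Nat 1 1) (refl Nat 1) (refl Nat 1)) (refl (Eq Nat 1 1) (refl Nat 1))
inferred type:
  Eq (Eq (Eq Nat 1 1) (refl Nat 1) (refl Nat 1)) (refl (Eq Nat 1 1) (refl Nat 1)) (refl (Eq Nat 1 1) (refl Nat 1))


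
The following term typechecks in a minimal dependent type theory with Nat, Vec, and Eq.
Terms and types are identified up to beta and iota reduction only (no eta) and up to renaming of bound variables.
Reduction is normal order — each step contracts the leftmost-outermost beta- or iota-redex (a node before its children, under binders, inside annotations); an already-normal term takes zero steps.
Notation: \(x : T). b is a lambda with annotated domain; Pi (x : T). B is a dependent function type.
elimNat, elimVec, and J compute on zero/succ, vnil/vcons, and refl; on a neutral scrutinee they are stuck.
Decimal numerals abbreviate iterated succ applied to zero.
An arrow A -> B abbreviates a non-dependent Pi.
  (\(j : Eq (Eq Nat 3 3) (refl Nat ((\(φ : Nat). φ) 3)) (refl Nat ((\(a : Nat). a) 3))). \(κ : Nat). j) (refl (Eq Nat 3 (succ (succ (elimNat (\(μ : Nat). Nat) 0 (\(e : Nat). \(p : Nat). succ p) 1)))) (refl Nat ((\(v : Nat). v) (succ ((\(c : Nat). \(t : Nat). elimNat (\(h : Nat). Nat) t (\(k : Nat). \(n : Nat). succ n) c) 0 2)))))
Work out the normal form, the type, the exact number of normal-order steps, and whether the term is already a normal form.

normal form:
  \(j : Nat). refl (Eq Nat 3 3) (refl Nat 3)
inferred type:
  Nat -> Eq (Eq Nat 3 3) (refl Nat 3) (refl Nat 3)
normal-order step count: 9
term was already normal: no
first contracted redex: a beta-redex


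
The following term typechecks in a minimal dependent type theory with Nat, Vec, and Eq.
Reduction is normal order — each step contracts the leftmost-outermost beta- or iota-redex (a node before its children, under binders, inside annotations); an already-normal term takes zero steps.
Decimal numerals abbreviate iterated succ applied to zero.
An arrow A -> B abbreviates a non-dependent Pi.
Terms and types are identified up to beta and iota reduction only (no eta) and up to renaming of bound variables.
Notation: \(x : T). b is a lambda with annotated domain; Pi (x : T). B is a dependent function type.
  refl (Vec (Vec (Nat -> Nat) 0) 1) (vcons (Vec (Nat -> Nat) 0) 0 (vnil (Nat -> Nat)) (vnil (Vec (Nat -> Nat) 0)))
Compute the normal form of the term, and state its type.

reduced normal form:
  refl (Vec (Vec (Nat -> Nat) 0) 1) (vcons (Vec (Nat -> Nat) 0) 0 (vnil (Nat -> Nat)) (vnil (Vec (Nat -> Nat) 0)))
inferred type:
  Eq (Vec (Vec (Nat -> Nat) 0) 1) (vcons (Vec (Nat -> Nat) 0) 0 (vnil (Nat -> Nat)) (vnil (Vec (Nat -> Nat) 0))) (vcons (Vec (Nat -> Nat) 0) 0 (vnil (Nat -> Nat)) (vnil (Vec (Nat -> Nat) 0)))
observation: no redex remains anywhere in the term; it is its own normal form.


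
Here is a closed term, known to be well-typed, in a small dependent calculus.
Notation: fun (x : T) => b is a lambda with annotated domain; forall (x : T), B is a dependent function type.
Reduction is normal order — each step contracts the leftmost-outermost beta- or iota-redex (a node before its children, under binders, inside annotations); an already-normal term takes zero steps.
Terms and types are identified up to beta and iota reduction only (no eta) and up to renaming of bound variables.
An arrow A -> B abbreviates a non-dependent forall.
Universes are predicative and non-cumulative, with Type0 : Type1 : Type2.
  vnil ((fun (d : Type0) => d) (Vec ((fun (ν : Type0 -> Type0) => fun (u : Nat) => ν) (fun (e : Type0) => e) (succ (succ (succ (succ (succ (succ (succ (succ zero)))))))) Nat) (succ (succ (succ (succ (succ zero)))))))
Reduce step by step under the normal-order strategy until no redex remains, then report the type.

reduction (normal order):
  vnil ((fun (d : Type0) => d) (Vec ((fun (ν : Type0 -> Type0) => fun (u : Nat) => ν) (fun (e : Type0) => e) (succ (succ (succ (succ (succ (succ (succ (succ zero)))))))) Nat) (succ (succ (succ (succ (succ zero)))))))
  ~> vnil (Vec ((fun (d : Type0 -> Type0) => fun (ν : Nat) => d) (fun (u : Type0) => u) (succ (succ (succ (succ (succ (succ (succ (succ zero)))))))) Nat) (succ (succ (succ (succ (succ zero))))))
  ~> vnil (Vec ((fun (d : Nat) => fun (ν : Type0) => ν) (succ (succ (succ (succ (succ (succ (succ (succ zero)))))))) Nat) (succ (succ (succ (succ (succ zero))))))
  ~> vnil (Vec ((fun (d : Type0) => d) Nat) (succ (succ (succ (succ (succ zero))))))
  ~> vnil (Vec Nat (succ (succ (succ (succ (succ zero))))))
inferred type:
  Vec (Vec Nat (succ (succ (succ (succ (succ zero)))))) zero


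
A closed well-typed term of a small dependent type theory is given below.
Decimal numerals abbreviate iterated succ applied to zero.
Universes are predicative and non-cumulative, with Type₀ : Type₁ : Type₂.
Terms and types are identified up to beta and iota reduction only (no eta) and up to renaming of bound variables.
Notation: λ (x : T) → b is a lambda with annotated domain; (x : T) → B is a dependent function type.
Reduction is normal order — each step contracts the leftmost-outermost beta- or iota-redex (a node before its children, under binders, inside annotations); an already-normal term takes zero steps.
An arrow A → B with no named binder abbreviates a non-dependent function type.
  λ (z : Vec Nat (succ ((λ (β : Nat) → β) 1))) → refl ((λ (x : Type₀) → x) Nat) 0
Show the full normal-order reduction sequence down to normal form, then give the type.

normal-order reduction sequence:
  λ (z : Vec Nat (succ ((λ (β : Nat) → β) 1))) → refl ((λ (x : Type₀) → x) Nat) 0
  ~> λ (z : Vec Nat 2) → refl ((λ (β : Type₀) → β) Nat) 0
  ~> λ (z : Vec Nat 2) → refl Nat 0
type:
  Vec Nat 2 → Eq Nat 0 0


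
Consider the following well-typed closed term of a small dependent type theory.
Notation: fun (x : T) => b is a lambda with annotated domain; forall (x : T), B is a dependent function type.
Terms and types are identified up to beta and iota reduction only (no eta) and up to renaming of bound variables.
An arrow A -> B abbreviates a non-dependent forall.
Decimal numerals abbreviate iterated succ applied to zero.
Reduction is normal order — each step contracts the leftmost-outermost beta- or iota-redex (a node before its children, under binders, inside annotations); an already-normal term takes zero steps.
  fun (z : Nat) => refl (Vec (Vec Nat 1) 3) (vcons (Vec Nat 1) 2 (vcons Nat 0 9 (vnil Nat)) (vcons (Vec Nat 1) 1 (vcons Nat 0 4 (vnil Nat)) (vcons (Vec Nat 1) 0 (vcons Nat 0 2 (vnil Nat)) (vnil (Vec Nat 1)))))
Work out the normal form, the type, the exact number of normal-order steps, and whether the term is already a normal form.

normal form:
  fun (z : Nat) => refl (Vec (Vec Nat 1) 3) (vcons (Vec Nat 1) 2 (vcons Nat 0 9 (vnil Nat)) (vcons (Vec Nat 1) 1 (vcons Nat 0 4 (vnil Nat)) (vcons (Vec Nat 1) 0 (vcons Nat 0 2 (vnil Nat)) (vnil (Vec Nat 1)))))
type:
  Nat -> Eq (Vec (Vec Nat 1) 3) (vcons (Vec Nat 1) 2 (vcons Nat 0 9 (vnil Nat)) (vcons (Vec Nat 1) 1 (vcons Nat 0 4 (vnil Nat)) (vcons (Vec Nat 1) 0 (vcons Nat 0 2 (vnil Nat)) (vnil (Vec Nat 1))))) (vcons (Vec Nat 1) 2 (vcons Nat 0 9 (vnil Nat)) (vcons (Vec Nat 1) 1 (vcons Nat 0 4 (vnil Nat)) (vcons (Vec Nat 1) 0 (vcons Nat 0 2 (vnil Nat)) (vnil (Vec Nat 1)))))
reduction steps (normal order): 0
already normal: yes


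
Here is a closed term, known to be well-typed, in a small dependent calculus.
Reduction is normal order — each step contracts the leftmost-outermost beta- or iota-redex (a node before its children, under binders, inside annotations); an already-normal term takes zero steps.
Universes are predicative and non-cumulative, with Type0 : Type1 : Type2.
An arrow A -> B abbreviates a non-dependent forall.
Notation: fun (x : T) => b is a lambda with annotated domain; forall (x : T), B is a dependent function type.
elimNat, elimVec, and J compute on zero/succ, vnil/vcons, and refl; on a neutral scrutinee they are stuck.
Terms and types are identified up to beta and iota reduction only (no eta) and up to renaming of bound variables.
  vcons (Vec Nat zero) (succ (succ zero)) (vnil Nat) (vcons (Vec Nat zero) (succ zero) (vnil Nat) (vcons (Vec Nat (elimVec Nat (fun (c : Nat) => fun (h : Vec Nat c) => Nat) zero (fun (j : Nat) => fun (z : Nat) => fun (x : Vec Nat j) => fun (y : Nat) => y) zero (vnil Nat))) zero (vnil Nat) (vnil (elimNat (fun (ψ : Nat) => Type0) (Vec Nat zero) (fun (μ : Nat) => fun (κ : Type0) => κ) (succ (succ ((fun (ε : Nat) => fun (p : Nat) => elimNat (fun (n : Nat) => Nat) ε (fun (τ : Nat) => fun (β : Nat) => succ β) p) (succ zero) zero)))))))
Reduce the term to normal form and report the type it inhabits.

normal form:
  vcons (Vec Nat zero) (succ (succ zero)) (vnil Nat) (vcons (Vec Nat zero) (succ zero) (vnil Nat) (vcons (Vec Nat zero) zero (vnil Nat) (vnil (Vec Nat zero))))
the term's type:
  Vec (Vec Nat zero) (succ (succ (succ zero)))


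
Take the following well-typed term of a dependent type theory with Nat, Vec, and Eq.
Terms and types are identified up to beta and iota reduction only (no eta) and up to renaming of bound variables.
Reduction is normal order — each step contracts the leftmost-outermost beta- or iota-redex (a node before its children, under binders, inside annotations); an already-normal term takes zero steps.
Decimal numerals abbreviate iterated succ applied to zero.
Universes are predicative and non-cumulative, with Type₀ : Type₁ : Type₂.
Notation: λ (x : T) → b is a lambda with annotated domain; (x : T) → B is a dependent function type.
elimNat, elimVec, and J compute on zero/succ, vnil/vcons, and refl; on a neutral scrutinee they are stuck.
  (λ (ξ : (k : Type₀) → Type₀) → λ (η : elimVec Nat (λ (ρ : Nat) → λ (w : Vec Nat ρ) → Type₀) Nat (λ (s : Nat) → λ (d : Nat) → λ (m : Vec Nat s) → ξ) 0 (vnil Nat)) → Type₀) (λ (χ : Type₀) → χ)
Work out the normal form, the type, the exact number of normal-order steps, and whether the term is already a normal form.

reduced normal form:
  λ (ξ : Nat) → Type₀
inferred type:
  (ξ : Nat) → Type₁
normal-order step count: 2
already normal: no
first redex: a beta-redex


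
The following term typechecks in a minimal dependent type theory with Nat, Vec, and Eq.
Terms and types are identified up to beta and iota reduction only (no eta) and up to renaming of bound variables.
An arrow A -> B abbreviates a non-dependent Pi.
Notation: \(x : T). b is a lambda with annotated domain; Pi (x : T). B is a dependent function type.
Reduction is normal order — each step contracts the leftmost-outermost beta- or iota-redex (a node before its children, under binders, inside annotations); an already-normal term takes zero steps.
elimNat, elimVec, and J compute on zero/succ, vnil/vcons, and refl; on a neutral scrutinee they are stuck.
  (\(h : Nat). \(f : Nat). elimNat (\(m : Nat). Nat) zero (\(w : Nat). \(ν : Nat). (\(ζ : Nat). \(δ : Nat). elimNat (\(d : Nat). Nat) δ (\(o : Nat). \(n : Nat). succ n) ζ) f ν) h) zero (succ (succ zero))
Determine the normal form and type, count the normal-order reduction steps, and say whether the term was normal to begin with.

resulting normal form:
  zero
the term's type:
  Nat
normal-order step count: 3
already normal: no
first contracted redex: a beta-redex


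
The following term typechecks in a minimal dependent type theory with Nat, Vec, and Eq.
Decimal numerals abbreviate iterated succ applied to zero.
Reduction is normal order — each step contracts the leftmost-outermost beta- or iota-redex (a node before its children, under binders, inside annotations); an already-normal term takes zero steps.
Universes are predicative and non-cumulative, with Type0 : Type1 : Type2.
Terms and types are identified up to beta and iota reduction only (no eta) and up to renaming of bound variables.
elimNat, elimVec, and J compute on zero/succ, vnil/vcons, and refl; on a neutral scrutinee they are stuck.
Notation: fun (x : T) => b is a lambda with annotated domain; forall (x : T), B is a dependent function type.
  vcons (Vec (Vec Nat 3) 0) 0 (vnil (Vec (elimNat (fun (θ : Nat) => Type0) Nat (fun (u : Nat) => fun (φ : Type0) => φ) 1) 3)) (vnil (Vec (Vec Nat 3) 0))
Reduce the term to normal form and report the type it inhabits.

normal form:
  vcons (Vec (Vec Nat 3) 0) 0 (vnil (Vec Nat 3)) (vnil (Vec (Vec Nat 3) 0))
type:
  Vec (Vec (Vec Nat 3) 0) 1
observation: contracting an elimNat iota-redex first, the term normalizes in 4 steps.


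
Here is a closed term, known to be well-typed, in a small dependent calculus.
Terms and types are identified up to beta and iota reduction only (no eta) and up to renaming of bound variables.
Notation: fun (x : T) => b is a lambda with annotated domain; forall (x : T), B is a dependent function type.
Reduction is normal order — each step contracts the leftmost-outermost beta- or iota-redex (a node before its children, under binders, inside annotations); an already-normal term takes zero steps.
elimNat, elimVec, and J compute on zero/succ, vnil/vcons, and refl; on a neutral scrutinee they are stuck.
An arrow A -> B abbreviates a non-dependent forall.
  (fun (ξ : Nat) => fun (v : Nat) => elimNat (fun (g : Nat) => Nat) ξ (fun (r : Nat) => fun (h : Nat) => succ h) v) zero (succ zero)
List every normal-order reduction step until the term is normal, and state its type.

normal-order reduction sequence:
  (fun (ξ : Nat) => fun (v : Nat) => elimNat (fun (g : Nat) => Nat) ξ (fun (r : Nat) => fun (h : Nat) => succ h) v) zero (succ zero)
  ~> (fun (ξ : Nat) => elimNat (fun (v : Nat) => Nat) zero (fun (g : Nat) => fun (r : Nat) => succ r) ξ) (succ zero)
  ~> elimNat (fun (ξ : Nat) => Nat) zero (fun (v : Nat) => fun (g : Nat) => succ g) (succ zero)
  ~> (fun (ξ : Nat) => fun (v : Nat) => succ v) zero (elimNat (fun (g : Nat) => Nat) zero (fun (r : Nat) => fun (h : Nat) => succ h) zero)
  ~> (fun (ξ : Nat) => succ ξ) (elimNat (fun (v : Nat) => Nat) zero (fun (g : Nat) => fun (r : Nat) => succ r) zero)
  ~> succ (elimNat (fun (ξ : Nat) => Nat) zero (fun (v : Nat) => fun (g : Nat) => succ g) zero)
  ~> succ zero
inferred type:
  Nat


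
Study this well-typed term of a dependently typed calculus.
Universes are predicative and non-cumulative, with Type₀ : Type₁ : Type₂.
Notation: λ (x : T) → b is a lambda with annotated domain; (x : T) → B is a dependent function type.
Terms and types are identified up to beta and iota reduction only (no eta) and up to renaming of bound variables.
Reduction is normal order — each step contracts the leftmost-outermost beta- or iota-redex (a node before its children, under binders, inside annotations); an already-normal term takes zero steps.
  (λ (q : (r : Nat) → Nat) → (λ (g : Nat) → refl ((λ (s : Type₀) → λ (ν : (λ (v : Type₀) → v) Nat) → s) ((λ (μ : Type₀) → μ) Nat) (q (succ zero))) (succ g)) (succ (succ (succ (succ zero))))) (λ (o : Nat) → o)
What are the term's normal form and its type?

normal form:
  refl Nat (succ (succ (succ (succ (succ zero)))))
type:
  Eq Nat (succ (succ (succ (succ (succ zero))))) (succ (succ (succ (succ (succ zero)))))
observation: the leftmost-outermost redex is a beta-redex, and normalization takes 5 steps.


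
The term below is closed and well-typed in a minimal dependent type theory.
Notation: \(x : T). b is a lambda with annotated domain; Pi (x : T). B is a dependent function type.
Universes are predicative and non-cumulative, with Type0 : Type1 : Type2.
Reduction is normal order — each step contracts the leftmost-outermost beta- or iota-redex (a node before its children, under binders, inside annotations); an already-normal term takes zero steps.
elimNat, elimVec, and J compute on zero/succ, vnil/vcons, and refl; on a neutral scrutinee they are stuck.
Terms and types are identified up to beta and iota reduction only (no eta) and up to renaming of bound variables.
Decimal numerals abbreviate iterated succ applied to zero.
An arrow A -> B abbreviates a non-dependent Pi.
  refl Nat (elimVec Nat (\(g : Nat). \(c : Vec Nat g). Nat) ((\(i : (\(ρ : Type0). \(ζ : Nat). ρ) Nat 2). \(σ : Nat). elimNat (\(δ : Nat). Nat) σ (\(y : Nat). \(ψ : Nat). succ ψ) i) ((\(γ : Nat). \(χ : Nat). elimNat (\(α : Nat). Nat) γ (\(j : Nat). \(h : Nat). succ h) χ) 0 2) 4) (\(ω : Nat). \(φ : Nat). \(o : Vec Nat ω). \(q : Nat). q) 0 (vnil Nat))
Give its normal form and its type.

resulting normal form:
  refl Nat 6
type:
  Eq Nat 6 6


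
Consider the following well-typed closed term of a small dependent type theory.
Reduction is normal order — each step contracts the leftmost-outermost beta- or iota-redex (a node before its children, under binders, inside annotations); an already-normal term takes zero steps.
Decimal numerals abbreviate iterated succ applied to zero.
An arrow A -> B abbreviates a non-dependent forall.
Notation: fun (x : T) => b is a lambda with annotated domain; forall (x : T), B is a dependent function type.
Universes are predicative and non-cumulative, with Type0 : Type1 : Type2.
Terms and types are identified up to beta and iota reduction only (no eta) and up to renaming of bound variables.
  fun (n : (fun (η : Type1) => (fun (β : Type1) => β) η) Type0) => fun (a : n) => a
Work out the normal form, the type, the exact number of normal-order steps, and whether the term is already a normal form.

reduced normal form:
  fun (n : Type0) => fun (η : n) => η
type:
  forall (n : Type0), n -> n
normal-order step count: 2
already normal: no
first contracted redex: a beta-redex


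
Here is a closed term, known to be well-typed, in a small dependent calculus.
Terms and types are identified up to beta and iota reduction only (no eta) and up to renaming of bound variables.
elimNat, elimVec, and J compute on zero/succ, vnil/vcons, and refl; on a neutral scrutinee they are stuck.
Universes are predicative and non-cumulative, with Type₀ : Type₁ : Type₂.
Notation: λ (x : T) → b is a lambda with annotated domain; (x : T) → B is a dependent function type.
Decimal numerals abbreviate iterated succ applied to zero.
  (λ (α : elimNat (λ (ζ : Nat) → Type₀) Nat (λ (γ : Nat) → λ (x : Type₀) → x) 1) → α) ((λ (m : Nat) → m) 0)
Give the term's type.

inferred type:
  Nat


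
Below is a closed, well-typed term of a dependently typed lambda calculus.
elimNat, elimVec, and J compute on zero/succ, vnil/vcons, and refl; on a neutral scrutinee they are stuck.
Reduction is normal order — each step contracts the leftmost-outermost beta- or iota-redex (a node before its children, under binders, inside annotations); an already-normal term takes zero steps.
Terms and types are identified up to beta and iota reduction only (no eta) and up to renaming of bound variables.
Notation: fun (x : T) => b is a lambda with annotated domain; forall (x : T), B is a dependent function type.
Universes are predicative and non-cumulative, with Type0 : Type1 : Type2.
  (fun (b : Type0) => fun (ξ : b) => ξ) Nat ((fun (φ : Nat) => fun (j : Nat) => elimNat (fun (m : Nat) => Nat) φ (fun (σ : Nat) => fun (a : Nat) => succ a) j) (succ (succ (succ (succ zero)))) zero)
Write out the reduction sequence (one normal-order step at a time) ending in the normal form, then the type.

normal-order reduction sequence:
  (fun (b : Type0) => fun (ξ : b) => ξ) Nat ((fun (φ : Nat) => fun (j : Nat) => elimNat (fun (m : Nat) => Nat) φ (fun (σ : Nat) => fun (a : Nat) => succ a) j) (succ (succ (succ (succ zero)))) zero)
  ~> (fun (b : Nat) => b) ((fun (ξ : Nat) => fun (φ : Nat) => elimNat (fun (j : Nat) => Nat) ξ (fun (m : Nat) => fun (σ : Nat) => succ σ) φ) (succ (succ (succ (succ zero)))) zero)
  ~> (fun (b : Nat) => fun (ξ : Nat) => elimNat (fun (φ : Nat) => Nat) b (fun (j : Nat) => fun (m : Nat) => succ m) ξ) (succ (succ (succ (succ zero)))) zero
  ~> (fun (b : Nat) => elimNat (fun (ξ : Nat) => Nat) (succ (succ (succ (succ zero)))) (fun (φ : Nat) => fun (j : Nat) => succ j) b) zero
  ~> elimNat (fun (b : Nat) => Nat) (succ (succ (succ (succ zero)))) (fun (ξ : Nat) => fun (φ : Nat) => succ φ) zero
  ~> succ (succ (succ (succ zero)))
inferred type:
  Nat


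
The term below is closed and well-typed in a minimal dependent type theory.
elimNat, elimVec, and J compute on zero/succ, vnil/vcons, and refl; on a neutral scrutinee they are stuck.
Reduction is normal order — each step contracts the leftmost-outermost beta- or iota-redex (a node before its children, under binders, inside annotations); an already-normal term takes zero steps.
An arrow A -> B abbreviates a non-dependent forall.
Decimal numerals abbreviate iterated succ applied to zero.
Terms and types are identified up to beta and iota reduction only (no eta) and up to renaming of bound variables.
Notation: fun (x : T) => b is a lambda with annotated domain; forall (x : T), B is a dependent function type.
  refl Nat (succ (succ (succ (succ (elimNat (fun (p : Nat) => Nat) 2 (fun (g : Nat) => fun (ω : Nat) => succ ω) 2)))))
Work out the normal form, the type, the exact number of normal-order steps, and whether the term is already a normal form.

resulting normal form:
  refl Nat 8
inferred type:
  Eq Nat 8 8
steps to reach normal form (normal order): 7
term was already normal: no
first redex: an elimNat iota-redex


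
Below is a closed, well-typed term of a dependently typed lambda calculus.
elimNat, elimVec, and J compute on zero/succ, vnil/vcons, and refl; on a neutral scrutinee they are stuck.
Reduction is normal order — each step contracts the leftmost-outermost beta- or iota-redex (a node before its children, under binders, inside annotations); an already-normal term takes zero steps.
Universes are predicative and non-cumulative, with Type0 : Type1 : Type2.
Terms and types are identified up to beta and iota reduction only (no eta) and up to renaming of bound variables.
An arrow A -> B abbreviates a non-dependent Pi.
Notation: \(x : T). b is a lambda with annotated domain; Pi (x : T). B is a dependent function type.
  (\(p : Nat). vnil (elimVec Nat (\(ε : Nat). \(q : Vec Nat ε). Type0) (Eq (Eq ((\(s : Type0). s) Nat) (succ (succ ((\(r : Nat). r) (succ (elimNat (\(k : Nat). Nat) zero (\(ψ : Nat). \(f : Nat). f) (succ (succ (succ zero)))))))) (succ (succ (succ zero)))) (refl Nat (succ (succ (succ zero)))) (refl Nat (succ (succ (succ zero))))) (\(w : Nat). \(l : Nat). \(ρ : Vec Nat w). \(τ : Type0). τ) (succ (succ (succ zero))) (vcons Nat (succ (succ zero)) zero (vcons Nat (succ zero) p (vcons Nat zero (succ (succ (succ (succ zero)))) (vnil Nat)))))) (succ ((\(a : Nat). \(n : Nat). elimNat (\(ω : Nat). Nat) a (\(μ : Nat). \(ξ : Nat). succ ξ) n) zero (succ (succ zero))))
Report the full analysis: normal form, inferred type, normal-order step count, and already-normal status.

reduced normal form:
  vnil (Eq (Eq Nat (succ (succ (succ zero))) (succ (succ (succ zero)))) (refl Nat (succ (succ (succ zero)))) (refl Nat (succ (succ (succ zero)))))
inferred type:
  Vec (Eq (Eq Nat (succ (succ (succ zero))) (succ (succ (succ zero)))) (refl Nat (succ (succ (succ zero)))) (refl Nat (succ (succ (succ zero))))) zero
steps to reach normal form (normal order): 29
started in normal form: no
first contracted redex: a beta-redex


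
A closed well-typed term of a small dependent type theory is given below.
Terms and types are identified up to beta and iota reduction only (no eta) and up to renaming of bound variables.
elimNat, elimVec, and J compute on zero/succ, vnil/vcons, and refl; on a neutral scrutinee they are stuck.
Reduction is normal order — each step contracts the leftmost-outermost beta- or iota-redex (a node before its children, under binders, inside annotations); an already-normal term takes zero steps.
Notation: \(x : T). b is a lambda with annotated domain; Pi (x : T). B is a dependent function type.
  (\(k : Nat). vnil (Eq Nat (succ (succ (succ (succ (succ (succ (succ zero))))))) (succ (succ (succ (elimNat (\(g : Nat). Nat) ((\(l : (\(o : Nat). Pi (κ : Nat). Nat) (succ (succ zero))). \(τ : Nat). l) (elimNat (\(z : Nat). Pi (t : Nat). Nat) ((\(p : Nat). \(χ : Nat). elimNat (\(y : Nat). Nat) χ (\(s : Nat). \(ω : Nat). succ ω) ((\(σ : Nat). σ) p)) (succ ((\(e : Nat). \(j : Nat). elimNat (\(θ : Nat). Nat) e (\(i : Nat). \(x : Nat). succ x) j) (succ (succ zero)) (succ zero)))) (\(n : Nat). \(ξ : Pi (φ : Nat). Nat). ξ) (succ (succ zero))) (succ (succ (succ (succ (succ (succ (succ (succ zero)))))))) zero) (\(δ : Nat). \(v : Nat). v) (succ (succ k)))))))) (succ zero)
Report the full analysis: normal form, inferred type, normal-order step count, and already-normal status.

reduced normal form:
  vnil (Eq Nat (succ (succ (succ (succ (succ (succ (succ zero))))))) (succ (succ (succ (succ (succ (succ (succ zero))))))))
the term's type:
  Vec (Eq Nat (succ (succ (succ (succ (succ (succ (succ zero))))))) (succ (succ (succ (succ (succ (succ (succ zero)))))))) zero
reduction steps (normal order): 42
already normal: no
first redex: a beta-redex


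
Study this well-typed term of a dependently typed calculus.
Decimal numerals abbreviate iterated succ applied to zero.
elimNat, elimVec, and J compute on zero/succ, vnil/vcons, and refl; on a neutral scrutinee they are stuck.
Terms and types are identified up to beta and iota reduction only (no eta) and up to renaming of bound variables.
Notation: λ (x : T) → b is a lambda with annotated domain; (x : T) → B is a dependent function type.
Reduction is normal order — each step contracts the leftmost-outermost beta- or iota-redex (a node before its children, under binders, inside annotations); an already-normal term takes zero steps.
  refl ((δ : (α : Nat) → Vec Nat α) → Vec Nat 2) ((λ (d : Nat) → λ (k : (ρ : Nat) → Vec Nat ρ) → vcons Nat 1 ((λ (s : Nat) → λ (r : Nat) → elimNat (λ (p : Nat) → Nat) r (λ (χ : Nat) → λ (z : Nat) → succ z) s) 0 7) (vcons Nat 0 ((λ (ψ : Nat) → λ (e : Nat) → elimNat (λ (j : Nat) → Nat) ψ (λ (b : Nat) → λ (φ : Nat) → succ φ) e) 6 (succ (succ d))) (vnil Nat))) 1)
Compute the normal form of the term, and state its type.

reduced normal form:
  refl ((δ : (α : Nat) → Vec Nat α) → Vec Nat 2) (λ (d : (k : Nat) → Vec Nat k) → vcons Nat 1 7 (vcons Nat 0 9 (vnil Nat)))
inferred type:
  Eq ((δ : (α : Nat) → Vec Nat α) → Vec Nat 2) (λ (d : (k : Nat) → Vec Nat k) → vcons Nat 1 7 (vcons Nat 0 9 (vnil Nat))) (λ (ρ : (s : Nat) → Vec Nat s) → vcons Nat 1 7 (vcons Nat 0 9 (vnil Nat)))
observation: the term reaches its normal form after 16 normal-order steps.
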